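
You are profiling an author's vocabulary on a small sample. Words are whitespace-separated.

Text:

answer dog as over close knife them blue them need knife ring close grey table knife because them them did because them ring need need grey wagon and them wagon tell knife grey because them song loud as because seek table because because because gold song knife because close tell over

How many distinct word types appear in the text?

21

Distinct types: {and, answer, as, because, blue, close, did, dog, gold, grey, knife, loud, need, over, ring, seek, song, table, tell, them, wagon}
V = 21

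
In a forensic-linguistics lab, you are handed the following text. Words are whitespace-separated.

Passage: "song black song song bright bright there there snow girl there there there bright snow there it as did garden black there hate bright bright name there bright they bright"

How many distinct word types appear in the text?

Distinct types: {as, black, bright, did, garden, girl, hate, it, name, snow, song, there, they}
V = 13

13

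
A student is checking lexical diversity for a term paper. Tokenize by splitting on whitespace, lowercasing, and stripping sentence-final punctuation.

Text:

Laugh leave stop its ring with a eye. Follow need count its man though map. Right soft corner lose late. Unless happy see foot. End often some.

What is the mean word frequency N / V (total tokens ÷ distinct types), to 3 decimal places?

N = 27 tokens, V = 26 types.
Mean frequency = N / V = 27 / 26 = 1.038

1.038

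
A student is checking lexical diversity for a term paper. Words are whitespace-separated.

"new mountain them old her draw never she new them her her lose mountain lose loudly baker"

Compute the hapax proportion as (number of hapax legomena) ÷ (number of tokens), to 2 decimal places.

0.35

Frequencies: her:3, new:2, mountain:2, them:2, lose:2, old:1, draw:1, never:1, she:1, loudly:1, baker:1
Hapax count = 6; token count = 17.
Ratio = 6 / 17 = 0.35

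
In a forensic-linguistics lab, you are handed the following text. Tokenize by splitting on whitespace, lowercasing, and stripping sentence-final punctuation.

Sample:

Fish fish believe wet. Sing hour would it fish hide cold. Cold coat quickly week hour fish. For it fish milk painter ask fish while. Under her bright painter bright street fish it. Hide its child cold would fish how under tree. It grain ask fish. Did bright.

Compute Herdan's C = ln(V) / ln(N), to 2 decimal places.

0.85

N = 48, V = 27.
ln(V) = 3.295837, ln(N) = 3.871201
C = 3.295837 / 3.871201 = 0.85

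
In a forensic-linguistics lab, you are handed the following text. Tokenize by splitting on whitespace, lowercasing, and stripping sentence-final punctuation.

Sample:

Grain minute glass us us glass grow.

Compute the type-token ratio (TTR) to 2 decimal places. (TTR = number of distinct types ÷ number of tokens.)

0.71

N = 7 tokens, V = 5 types.
TTR = V / N = 5 / 7 = 0.71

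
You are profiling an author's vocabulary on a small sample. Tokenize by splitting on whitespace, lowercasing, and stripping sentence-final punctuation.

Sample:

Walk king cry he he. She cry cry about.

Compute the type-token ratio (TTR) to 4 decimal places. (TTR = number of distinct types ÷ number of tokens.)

N = 9 tokens, V = 6 types.
TTR = V / N = 6 / 9 = 0.6667

0.6667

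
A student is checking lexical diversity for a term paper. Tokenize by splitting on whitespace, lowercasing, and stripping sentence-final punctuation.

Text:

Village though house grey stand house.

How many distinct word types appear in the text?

Distinct types: {grey, house, stand, though, village}
V = 5

5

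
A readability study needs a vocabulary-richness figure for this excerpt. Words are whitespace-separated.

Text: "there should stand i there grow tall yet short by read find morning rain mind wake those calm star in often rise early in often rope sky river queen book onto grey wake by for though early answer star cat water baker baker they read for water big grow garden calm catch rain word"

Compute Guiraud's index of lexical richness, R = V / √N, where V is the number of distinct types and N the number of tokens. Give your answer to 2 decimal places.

N = 54, V = 40.
√N = 7.348469
R = 40 / 7.348469 = 5.44

5.44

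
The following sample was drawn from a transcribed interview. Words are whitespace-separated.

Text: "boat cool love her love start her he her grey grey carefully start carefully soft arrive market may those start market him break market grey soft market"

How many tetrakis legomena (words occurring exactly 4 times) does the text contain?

1

Frequencies: market:4, her:3, start:3, grey:3, love:2, carefully:2, soft:2, boat:1, cool:1, he:1, arrive:1, may:1, those:1, him:1, break:1
Words with frequency 4: market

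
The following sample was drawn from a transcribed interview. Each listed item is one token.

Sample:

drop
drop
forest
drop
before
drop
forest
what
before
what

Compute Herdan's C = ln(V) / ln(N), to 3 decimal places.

0.602

N = 10, V = 4.
ln(V) = 1.386294, ln(N) = 2.302585
C = 1.386294 / 2.302585 = 0.602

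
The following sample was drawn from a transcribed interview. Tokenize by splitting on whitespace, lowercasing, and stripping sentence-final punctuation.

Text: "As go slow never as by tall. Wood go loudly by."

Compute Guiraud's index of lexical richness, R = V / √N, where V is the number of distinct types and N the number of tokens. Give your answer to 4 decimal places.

2.4121

N = 11, V = 8.
√N = 3.316625
R = 8 / 3.316625 = 2.4121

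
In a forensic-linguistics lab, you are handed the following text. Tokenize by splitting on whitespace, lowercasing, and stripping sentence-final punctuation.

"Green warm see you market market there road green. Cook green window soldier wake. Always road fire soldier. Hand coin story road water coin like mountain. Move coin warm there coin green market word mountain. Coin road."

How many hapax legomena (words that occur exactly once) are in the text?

Frequencies: coin:5, green:4, road:4, market:3, warm:2, there:2, soldier:2, mountain:2, see:1, you:1, cook:1, window:1, wake:1, always:1, fire:1, hand:1, story:1, water:1, like:1, move:1, … (1 more, each freq 1)
Hapax (freq=1): always, cook, fire, hand, like, move, see, story, wake, water, window, word, you

13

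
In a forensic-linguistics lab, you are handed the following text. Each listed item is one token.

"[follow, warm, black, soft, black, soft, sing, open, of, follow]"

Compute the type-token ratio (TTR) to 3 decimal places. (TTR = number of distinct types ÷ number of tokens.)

0.700

N = 10 tokens, V = 7 types.
TTR = V / N = 7 / 10 = 0.700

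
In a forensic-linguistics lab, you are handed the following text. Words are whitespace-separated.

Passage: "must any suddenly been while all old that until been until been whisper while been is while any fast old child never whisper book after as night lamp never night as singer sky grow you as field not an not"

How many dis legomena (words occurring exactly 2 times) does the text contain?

7

Frequencies: been:4, while:3, as:3, any:2, old:2, until:2, whisper:2, never:2, night:2, not:2, must:1, suddenly:1, all:1, that:1, is:1, fast:1, child:1, book:1, after:1, lamp:1, … (6 more, each freq 1)
Words with frequency 2: any, never, night, not, old, until, whisper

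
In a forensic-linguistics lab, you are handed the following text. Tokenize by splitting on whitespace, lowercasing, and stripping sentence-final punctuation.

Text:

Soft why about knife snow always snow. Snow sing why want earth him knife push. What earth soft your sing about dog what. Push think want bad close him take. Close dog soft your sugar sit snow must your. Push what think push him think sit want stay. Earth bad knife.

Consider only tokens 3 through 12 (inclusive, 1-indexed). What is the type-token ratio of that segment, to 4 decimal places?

0.8000

Segment tokens 3–12: about, knife, snow, always, snow, snow, sing, why, want, earth
Segment N = 10, segment V = 8.
TTR = 8 / 10 = 0.8000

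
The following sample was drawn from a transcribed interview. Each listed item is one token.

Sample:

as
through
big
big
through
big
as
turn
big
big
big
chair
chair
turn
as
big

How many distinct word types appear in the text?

5

Distinct types: {as, big, chair, through, turn}
V = 5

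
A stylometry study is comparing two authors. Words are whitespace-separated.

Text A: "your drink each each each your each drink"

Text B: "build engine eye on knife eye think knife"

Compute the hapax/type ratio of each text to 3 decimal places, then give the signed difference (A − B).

A: hapax=0, V=3, ratio=0.000
B: hapax=4, V=6, ratio=0.667
Difference = 0.000 − 0.667 = -0.667

-0.667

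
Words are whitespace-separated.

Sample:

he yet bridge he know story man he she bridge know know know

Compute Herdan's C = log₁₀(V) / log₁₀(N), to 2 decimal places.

N = 13, V = 7.
log₁₀(V) = 0.845098, log₁₀(N) = 1.113943
C = 0.845098 / 1.113943 = 0.76

0.76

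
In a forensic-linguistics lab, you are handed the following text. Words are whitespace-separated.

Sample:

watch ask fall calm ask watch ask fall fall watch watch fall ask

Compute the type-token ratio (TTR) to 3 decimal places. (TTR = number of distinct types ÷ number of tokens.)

N = 13 tokens, V = 4 types.
TTR = V / N = 4 / 13 = 0.308

0.308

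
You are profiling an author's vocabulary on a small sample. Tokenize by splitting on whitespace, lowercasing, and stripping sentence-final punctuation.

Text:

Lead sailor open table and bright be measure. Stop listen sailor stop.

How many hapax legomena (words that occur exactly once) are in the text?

8

Frequencies: sailor:2, stop:2, lead:1, open:1, table:1, and:1, bright:1, be:1, measure:1, listen:1
Hapax (freq=1): and, be, bright, lead, listen, measure, open, table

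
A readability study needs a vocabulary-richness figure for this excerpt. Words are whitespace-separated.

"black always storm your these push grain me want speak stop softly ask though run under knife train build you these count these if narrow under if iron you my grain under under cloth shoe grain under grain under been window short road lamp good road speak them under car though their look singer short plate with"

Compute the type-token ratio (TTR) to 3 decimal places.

N = 57 tokens, V = 40 types.
TTR = V / N = 40 / 57 = 0.702

0.702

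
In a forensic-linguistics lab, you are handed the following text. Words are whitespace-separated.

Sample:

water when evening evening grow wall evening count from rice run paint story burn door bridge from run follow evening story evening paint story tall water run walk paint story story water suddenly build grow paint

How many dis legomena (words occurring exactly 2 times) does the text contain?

Frequencies: evening:5, story:5, paint:4, water:3, run:3, grow:2, from:2, when:1, wall:1, count:1, rice:1, burn:1, door:1, bridge:1, follow:1, tall:1, walk:1, suddenly:1, build:1
Words with frequency 2: from, grow

2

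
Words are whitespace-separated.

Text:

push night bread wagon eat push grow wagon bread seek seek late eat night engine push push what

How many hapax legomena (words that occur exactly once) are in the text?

4

Frequencies: push:4, night:2, bread:2, wagon:2, eat:2, seek:2, grow:1, late:1, engine:1, what:1
Hapax (freq=1): engine, grow, late, what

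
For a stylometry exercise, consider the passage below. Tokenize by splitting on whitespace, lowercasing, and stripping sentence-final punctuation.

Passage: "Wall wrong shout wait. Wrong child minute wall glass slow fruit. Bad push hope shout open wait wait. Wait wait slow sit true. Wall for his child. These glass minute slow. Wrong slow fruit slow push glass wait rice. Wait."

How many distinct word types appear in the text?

19

Distinct types: {bad, child, for, fruit, glass, his, hope, minute, open, push, rice, shout, sit, slow, these, true, wait, wall, wrong}
V = 19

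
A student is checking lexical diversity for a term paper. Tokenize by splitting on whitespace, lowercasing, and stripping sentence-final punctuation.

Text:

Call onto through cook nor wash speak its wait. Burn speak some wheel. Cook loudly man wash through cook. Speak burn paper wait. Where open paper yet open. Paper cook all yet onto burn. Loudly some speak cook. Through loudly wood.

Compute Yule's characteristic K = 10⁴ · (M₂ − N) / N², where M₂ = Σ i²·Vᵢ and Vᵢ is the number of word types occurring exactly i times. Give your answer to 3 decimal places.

404.521

Frequencies: cook:5, speak:4, through:3, burn:3, loudly:3, paper:3, onto:2, wash:2, wait:2, some:2, open:2, yet:2, call:1, nor:1, its:1, wheel:1, man:1, where:1, all:1, wood:1
N = 41. Frequency spectrum: V_1=8, V_2=6, V_3=4, V_4=1, V_5=1
M₂ = 1²·8 + 2²·6 + 3²·4 + 4²·1 + 5²·1 = 109
K = 10000 × (109 − 41) / 41² = 404.521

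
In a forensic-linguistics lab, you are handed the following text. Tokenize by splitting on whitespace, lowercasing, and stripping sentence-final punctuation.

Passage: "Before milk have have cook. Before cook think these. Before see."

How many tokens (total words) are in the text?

11

Tokens: before, milk, have, have, cook, before, cook, think, these, before, see
N = 11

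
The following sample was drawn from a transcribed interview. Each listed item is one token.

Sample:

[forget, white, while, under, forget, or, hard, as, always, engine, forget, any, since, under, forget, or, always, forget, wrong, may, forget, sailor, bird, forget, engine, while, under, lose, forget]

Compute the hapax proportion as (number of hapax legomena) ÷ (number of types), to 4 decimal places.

Frequencies: forget:8, under:3, while:2, or:2, always:2, engine:2, white:1, hard:1, as:1, any:1, since:1, wrong:1, may:1, sailor:1, bird:1, lose:1
Hapax count = 10; type count = 16.
Ratio = 10 / 16 = 0.6250

0.6250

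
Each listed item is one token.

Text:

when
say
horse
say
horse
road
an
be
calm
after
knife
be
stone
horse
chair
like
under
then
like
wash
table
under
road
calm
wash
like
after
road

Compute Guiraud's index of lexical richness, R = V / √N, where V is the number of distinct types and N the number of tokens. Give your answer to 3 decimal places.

N = 28, V = 16.
√N = 5.291503
R = 16 / 5.291503 = 3.024

3.024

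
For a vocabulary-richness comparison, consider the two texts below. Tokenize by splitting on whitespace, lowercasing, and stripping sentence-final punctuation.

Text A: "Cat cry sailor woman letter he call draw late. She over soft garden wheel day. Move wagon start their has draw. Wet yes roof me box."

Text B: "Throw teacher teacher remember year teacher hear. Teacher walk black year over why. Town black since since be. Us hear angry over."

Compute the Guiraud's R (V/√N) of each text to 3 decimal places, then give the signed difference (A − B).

A: V=25, N=26, R=4.903
B: V=14, N=22, R=2.985
Difference = 4.903 − 2.985 = 1.918

1.918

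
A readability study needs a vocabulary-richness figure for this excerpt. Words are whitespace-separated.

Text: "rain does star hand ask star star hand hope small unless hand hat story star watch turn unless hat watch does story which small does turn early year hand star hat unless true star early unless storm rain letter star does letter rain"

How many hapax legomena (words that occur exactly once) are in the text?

Frequencies: star:7, does:4, hand:4, unless:4, rain:3, hat:3, small:2, story:2, watch:2, turn:2, early:2, letter:2, ask:1, hope:1, which:1, year:1, true:1, storm:1
Hapax (freq=1): ask, hope, storm, true, which, year

6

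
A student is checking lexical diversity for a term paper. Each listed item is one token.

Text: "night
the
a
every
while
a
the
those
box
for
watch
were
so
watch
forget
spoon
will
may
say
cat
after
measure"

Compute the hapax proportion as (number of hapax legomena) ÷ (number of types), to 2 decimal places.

Frequencies: the:2, a:2, watch:2, night:1, every:1, while:1, those:1, box:1, for:1, were:1, so:1, forget:1, spoon:1, will:1, may:1, say:1, cat:1, after:1, measure:1
Hapax count = 16; type count = 19.
Ratio = 16 / 19 = 0.84

0.84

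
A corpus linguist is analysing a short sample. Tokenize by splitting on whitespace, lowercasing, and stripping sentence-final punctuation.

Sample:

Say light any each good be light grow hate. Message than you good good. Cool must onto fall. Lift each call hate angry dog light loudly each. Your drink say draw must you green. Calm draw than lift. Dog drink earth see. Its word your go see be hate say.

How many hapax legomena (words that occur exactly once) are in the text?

Frequencies: say:3, light:3, each:3, good:3, hate:3, be:2, than:2, you:2, must:2, lift:2, dog:2, your:2, drink:2, draw:2, see:2, any:1, grow:1, message:1, cool:1, onto:1, … (10 more, each freq 1)
Hapax (freq=1): angry, any, call, calm, cool, earth, fall, go, green, grow, its, loudly, message, onto, word

15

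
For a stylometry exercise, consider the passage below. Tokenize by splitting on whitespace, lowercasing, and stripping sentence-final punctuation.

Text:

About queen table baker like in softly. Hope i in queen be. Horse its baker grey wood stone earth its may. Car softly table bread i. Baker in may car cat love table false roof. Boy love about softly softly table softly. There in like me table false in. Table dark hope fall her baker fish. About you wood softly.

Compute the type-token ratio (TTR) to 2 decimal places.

0.52

N = 60 tokens, V = 31 types.
TTR = V / N = 31 / 60 = 0.52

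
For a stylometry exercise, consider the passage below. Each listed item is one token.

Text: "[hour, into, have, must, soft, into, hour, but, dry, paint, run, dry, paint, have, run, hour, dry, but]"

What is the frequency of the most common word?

3

Frequencies: hour:3, dry:3, into:2, have:2, but:2, paint:2, run:2, must:1, soft:1
Most common: 'hour' with frequency 3.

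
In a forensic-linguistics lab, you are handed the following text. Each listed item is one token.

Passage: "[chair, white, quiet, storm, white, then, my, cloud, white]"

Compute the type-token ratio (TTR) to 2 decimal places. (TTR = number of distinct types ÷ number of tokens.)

0.78

N = 9 tokens, V = 7 types.
TTR = V / N = 7 / 9 = 0.78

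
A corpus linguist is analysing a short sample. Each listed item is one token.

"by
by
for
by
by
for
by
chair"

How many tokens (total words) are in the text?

Tokens: by, by, for, by, by, for, by, chair
N = 8

8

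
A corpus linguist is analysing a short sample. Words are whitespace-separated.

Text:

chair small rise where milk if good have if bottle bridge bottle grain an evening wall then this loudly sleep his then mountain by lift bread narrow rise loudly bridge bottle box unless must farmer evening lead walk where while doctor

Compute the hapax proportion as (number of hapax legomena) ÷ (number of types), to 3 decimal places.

0.750

Frequencies: bottle:3, rise:2, where:2, if:2, bridge:2, evening:2, then:2, loudly:2, chair:1, small:1, milk:1, good:1, have:1, grain:1, an:1, wall:1, this:1, sleep:1, his:1, mountain:1, … (12 more, each freq 1)
Hapax count = 24; type count = 32.
Ratio = 24 / 32 = 0.750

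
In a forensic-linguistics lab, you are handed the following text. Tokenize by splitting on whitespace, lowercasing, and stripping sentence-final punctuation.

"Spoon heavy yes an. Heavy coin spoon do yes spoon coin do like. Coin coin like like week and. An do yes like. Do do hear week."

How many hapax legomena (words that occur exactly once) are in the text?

Frequencies: do:5, coin:4, like:4, spoon:3, yes:3, heavy:2, an:2, week:2, and:1, hear:1
Hapax (freq=1): and, hear

2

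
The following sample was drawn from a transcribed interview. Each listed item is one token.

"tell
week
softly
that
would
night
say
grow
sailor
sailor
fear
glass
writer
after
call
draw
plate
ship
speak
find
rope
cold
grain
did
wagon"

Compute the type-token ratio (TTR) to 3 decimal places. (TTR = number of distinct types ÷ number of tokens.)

0.960

N = 25 tokens, V = 24 types.
TTR = V / N = 24 / 25 = 0.960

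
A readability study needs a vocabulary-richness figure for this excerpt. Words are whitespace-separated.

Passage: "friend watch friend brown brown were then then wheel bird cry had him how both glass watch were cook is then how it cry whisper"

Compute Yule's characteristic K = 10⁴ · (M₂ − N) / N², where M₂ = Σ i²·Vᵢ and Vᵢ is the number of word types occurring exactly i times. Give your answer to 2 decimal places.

Frequencies: then:3, friend:2, watch:2, brown:2, were:2, cry:2, how:2, wheel:1, bird:1, had:1, him:1, both:1, glass:1, cook:1, is:1, it:1, whisper:1
N = 25. Frequency spectrum: V_1=10, V_2=6, V_3=1
M₂ = 1²·10 + 2²·6 + 3²·1 = 43
K = 10000 × (43 − 25) / 25² = 288.00

288.00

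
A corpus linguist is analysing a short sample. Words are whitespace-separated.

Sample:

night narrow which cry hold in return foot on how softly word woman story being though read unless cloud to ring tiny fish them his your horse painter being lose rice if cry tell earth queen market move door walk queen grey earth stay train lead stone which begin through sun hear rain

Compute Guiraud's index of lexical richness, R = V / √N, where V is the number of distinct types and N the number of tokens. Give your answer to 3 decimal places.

6.593

N = 53, V = 48.
√N = 7.280110
R = 48 / 7.280110 = 6.593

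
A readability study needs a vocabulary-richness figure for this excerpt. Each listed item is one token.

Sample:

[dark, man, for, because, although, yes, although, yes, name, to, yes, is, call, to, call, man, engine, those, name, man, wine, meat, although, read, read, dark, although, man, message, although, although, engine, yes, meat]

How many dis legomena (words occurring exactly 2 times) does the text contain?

Frequencies: although:6, man:4, yes:4, dark:2, name:2, to:2, call:2, engine:2, meat:2, read:2, for:1, because:1, is:1, those:1, wine:1, message:1
Words with frequency 2: call, dark, engine, meat, name, read, to

7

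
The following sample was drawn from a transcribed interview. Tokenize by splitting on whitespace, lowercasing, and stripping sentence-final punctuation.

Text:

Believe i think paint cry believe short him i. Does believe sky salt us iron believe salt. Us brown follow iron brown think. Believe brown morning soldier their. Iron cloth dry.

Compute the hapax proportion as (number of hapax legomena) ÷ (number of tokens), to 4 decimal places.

Frequencies: believe:5, iron:3, brown:3, i:2, think:2, salt:2, us:2, paint:1, cry:1, short:1, him:1, does:1, sky:1, follow:1, morning:1, soldier:1, their:1, cloth:1, dry:1
Hapax count = 12; token count = 31.
Ratio = 12 / 31 = 0.3871

0.3871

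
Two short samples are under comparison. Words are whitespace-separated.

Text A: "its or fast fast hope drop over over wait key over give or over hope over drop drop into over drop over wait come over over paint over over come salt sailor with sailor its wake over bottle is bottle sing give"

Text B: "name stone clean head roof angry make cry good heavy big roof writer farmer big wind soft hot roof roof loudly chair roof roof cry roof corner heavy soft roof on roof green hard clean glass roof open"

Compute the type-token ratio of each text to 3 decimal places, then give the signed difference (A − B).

TTR(A) = 19/42 = 0.452
TTR(B) = 24/38 = 0.632
Difference = 0.452 − 0.632 = -0.180

-0.180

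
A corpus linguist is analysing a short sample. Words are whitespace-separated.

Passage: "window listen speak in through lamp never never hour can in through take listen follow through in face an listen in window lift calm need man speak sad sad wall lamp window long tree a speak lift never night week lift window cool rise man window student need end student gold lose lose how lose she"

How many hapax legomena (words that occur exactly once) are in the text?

19

Frequencies: window:5, in:4, listen:3, speak:3, through:3, never:3, lift:3, lose:3, lamp:2, need:2, man:2, sad:2, student:2, hour:1, can:1, take:1, follow:1, face:1, an:1, calm:1, … (12 more, each freq 1)
Hapax (freq=1): a, an, calm, can, cool, end, face, follow, gold, hour, how, long, night, rise, she, take, tree, wall, week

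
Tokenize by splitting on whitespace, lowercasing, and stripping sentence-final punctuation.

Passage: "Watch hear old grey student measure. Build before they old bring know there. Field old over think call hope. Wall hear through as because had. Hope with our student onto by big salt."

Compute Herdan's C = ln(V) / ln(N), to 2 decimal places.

0.95

N = 33, V = 28.
ln(V) = 3.332205, ln(N) = 3.496508
C = 3.332205 / 3.496508 = 0.95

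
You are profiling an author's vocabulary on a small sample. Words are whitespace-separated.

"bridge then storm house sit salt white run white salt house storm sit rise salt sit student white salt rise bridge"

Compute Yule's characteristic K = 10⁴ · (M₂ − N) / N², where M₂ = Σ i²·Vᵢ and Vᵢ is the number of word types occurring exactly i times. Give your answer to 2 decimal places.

Frequencies: salt:4, sit:3, white:3, bridge:2, storm:2, house:2, rise:2, then:1, run:1, student:1
N = 21. Frequency spectrum: V_1=3, V_2=4, V_3=2, V_4=1
M₂ = 1²·3 + 2²·4 + 3²·2 + 4²·1 = 53
K = 10000 × (53 − 21) / 21² = 725.62

725.62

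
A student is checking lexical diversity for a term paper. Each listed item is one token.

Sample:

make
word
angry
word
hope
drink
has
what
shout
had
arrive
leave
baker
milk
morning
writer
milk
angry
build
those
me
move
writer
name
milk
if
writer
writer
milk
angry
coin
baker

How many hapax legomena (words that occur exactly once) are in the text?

Frequencies: milk:4, writer:4, angry:3, word:2, baker:2, make:1, hope:1, drink:1, has:1, what:1, shout:1, had:1, arrive:1, leave:1, morning:1, build:1, those:1, me:1, move:1, name:1, … (2 more, each freq 1)
Hapax (freq=1): arrive, build, coin, drink, had, has, hope, if, leave, make, me, morning, move, name, shout, those, what

17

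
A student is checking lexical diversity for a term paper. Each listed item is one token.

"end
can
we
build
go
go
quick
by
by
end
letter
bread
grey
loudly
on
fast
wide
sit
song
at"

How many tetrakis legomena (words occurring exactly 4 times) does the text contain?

0

Frequencies: end:2, go:2, by:2, can:1, we:1, build:1, quick:1, letter:1, bread:1, grey:1, loudly:1, on:1, fast:1, wide:1, sit:1, song:1, at:1
Words with frequency 4: (none)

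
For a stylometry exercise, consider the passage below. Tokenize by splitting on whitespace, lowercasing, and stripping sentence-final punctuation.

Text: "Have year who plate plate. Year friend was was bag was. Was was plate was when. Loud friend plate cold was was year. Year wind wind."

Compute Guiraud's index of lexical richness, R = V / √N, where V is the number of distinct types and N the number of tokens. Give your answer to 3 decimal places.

2.157

N = 26, V = 11.
√N = 5.099020
R = 11 / 5.099020 = 2.157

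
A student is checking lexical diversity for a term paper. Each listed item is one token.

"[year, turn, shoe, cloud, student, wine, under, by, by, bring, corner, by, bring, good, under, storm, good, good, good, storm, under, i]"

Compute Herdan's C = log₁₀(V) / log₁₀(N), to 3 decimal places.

N = 22, V = 13.
log₁₀(V) = 1.113943, log₁₀(N) = 1.342423
C = 1.113943 / 1.342423 = 0.830

0.830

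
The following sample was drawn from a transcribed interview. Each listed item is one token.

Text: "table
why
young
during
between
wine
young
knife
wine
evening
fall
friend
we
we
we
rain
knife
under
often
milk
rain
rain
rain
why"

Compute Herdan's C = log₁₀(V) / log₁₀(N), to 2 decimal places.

0.85

N = 24, V = 15.
log₁₀(V) = 1.176091, log₁₀(N) = 1.380211
C = 1.176091 / 1.380211 = 0.85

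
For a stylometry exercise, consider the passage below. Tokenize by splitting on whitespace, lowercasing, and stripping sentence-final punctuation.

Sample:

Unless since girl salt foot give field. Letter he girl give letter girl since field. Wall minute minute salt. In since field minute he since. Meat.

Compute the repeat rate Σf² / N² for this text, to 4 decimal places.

0.0947

Frequencies: since:4, girl:3, field:3, minute:3, salt:2, give:2, letter:2, he:2, unless:1, foot:1, wall:1, in:1, meat:1
Σf² = 64; N² = 676
Repeat rate = 64 / 676 = 0.0947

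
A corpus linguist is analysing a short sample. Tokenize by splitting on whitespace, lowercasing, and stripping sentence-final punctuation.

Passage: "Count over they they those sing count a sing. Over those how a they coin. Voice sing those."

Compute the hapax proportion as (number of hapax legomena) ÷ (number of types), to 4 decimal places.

0.3333

Frequencies: they:3, those:3, sing:3, count:2, over:2, a:2, how:1, coin:1, voice:1
Hapax count = 3; type count = 9.
Ratio = 3 / 9 = 0.3333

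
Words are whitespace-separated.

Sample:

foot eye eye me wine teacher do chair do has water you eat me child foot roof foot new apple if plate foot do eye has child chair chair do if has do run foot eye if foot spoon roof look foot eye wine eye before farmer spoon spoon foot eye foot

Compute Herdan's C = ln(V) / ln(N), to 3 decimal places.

0.782

N = 52, V = 22.
ln(V) = 3.091042, ln(N) = 3.951244
C = 3.091042 / 3.951244 = 0.782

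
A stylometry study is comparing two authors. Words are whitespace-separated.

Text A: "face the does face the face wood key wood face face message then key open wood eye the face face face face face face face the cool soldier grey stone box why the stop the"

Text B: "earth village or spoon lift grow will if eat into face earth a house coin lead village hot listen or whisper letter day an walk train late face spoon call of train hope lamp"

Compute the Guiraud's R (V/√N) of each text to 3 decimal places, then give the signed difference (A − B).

-2.098

A: V=16, N=35, R=2.704
B: V=28, N=34, R=4.802
Difference = 2.704 − 4.802 = -2.098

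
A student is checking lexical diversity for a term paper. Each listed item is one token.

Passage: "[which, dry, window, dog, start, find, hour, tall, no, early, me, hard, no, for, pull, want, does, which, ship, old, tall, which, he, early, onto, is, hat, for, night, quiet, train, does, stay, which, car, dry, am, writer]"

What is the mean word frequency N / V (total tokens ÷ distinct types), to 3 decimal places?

1.310

N = 38 tokens, V = 29 types.
Mean frequency = N / V = 38 / 29 = 1.310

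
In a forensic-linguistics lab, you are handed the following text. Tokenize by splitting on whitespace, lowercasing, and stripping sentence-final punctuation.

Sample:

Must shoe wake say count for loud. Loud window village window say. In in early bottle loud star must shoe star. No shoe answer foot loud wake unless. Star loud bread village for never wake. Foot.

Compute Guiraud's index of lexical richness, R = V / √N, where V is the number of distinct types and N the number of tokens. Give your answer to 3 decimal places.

3.167

N = 36, V = 19.
√N = 6.000000
R = 19 / 6.000000 = 3.167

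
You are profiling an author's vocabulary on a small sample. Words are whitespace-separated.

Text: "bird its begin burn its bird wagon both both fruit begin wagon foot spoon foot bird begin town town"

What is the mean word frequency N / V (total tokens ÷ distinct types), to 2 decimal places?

N = 19 tokens, V = 10 types.
Mean frequency = N / V = 19 / 10 = 1.90

1.90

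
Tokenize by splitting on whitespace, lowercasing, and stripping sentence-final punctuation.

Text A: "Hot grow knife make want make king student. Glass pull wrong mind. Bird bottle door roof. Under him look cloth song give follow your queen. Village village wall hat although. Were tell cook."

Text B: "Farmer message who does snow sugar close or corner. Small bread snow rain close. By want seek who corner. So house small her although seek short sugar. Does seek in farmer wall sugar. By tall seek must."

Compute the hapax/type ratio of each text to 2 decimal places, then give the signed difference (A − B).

A: hapax=29, V=31, ratio=0.94
B: hapax=14, V=24, ratio=0.58
Difference = 0.94 − 0.58 = 0.36

0.36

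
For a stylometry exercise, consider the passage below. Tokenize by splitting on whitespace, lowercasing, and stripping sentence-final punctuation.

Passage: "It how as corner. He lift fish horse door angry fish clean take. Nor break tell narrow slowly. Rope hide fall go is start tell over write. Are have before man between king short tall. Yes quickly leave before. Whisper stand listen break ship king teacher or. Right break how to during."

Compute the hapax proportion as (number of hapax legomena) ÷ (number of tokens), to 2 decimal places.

0.75

Frequencies: break:3, how:2, fish:2, tell:2, before:2, king:2, it:1, as:1, corner:1, he:1, lift:1, horse:1, door:1, angry:1, clean:1, take:1, nor:1, narrow:1, slowly:1, rope:1, … (25 more, each freq 1)
Hapax count = 39; token count = 52.
Ratio = 39 / 52 = 0.75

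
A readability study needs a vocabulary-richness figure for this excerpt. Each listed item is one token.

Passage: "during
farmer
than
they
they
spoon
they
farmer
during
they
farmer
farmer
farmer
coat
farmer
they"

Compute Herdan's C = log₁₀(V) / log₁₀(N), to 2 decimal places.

0.65

N = 16, V = 6.
log₁₀(V) = 0.778151, log₁₀(N) = 1.204120
C = 0.778151 / 1.204120 = 0.65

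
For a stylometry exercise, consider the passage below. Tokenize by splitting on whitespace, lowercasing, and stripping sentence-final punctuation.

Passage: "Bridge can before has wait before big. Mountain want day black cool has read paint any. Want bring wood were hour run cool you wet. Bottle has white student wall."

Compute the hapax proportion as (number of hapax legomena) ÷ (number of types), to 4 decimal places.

Frequencies: has:3, before:2, want:2, cool:2, bridge:1, can:1, wait:1, big:1, mountain:1, day:1, black:1, read:1, paint:1, any:1, bring:1, wood:1, were:1, hour:1, run:1, you:1, … (5 more, each freq 1)
Hapax count = 21; type count = 25.
Ratio = 21 / 25 = 0.8400

0.8400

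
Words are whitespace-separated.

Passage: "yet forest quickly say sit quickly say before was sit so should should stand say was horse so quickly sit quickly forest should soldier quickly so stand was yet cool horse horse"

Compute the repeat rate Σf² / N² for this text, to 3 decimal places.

Frequencies: quickly:5, say:3, sit:3, was:3, so:3, should:3, horse:3, yet:2, forest:2, stand:2, before:1, soldier:1, cool:1
Σf² = 94; N² = 1024
Repeat rate = 94 / 1024 = 0.092

0.092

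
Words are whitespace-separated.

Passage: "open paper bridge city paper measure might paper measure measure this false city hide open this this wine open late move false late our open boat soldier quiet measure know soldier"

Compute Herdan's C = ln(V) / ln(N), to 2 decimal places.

N = 31, V = 17.
ln(V) = 2.833213, ln(N) = 3.433987
C = 2.833213 / 3.433987 = 0.83

0.83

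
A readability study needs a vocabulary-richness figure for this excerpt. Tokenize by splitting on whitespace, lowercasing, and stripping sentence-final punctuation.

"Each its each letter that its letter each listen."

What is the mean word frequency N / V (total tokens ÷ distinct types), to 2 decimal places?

1.80

N = 9 tokens, V = 5 types.
Mean frequency = N / V = 9 / 5 = 1.80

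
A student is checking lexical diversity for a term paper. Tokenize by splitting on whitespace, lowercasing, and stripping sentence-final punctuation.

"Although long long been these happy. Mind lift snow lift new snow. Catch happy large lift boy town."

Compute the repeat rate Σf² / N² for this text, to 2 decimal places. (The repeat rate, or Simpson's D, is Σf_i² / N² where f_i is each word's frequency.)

0.09

Frequencies: lift:3, long:2, happy:2, snow:2, although:1, been:1, these:1, mind:1, new:1, catch:1, large:1, boy:1, town:1
Σf² = 30; N² = 324
Repeat rate = 30 / 324 = 0.09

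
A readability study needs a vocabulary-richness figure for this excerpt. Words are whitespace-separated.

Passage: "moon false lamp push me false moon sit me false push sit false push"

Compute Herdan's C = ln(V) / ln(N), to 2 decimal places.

N = 14, V = 6.
ln(V) = 1.791759, ln(N) = 2.639057
C = 1.791759 / 2.639057 = 0.68

0.68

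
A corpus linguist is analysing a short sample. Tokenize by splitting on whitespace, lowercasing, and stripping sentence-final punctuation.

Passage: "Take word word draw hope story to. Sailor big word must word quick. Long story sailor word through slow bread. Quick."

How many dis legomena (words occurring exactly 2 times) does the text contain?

3

Frequencies: word:5, story:2, sailor:2, quick:2, take:1, draw:1, hope:1, to:1, big:1, must:1, long:1, through:1, slow:1, bread:1
Words with frequency 2: quick, sailor, story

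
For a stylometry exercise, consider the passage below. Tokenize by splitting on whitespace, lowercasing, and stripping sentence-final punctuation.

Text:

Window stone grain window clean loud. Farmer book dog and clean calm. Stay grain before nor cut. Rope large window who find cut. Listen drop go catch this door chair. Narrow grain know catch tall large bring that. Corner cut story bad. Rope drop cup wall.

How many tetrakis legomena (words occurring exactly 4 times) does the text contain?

0

Frequencies: window:3, grain:3, cut:3, clean:2, rope:2, large:2, drop:2, catch:2, stone:1, loud:1, farmer:1, book:1, dog:1, and:1, calm:1, stay:1, before:1, nor:1, who:1, find:1, … (15 more, each freq 1)
Words with frequency 4: (none)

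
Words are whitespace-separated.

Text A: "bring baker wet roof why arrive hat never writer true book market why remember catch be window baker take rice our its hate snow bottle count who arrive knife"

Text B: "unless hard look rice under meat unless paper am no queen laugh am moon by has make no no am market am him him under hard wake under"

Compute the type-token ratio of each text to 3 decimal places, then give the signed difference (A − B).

TTR(A) = 26/29 = 0.897
TTR(B) = 18/28 = 0.643
Difference = 0.897 − 0.643 = 0.254

0.254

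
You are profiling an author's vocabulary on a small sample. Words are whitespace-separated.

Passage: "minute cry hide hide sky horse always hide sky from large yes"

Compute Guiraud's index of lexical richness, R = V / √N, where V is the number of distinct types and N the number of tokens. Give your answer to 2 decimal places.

2.60

N = 12, V = 9.
√N = 3.464102
R = 9 / 3.464102 = 2.60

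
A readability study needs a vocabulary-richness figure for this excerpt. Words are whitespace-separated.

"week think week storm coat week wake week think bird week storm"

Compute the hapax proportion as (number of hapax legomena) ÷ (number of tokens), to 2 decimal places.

0.25

Frequencies: week:5, think:2, storm:2, coat:1, wake:1, bird:1
Hapax count = 3; token count = 12.
Ratio = 3 / 12 = 0.25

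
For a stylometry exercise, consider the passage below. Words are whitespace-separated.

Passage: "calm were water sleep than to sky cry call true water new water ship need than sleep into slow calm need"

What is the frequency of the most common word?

3

Frequencies: water:3, calm:2, sleep:2, than:2, need:2, were:1, to:1, sky:1, cry:1, call:1, true:1, new:1, ship:1, into:1, slow:1
Most common: 'water' with frequency 3.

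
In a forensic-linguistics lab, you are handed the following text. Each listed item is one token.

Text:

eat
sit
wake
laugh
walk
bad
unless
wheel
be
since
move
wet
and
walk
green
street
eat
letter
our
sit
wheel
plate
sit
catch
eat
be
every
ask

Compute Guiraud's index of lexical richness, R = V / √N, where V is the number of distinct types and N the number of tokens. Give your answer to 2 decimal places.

N = 28, V = 21.
√N = 5.291503
R = 21 / 5.291503 = 3.97

3.97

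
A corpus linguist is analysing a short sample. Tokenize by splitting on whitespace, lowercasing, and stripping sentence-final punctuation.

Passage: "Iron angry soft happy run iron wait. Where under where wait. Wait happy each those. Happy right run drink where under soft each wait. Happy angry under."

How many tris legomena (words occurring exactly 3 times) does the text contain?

2

Frequencies: happy:4, wait:4, where:3, under:3, iron:2, angry:2, soft:2, run:2, each:2, those:1, right:1, drink:1
Words with frequency 3: under, where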